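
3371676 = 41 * 82236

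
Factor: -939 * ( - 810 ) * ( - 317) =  - 241107030= - 2^1 *3^5*5^1*313^1*317^1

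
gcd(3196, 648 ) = 4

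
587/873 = 587/873 = 0.67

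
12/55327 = 12/55327 = 0.00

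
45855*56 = 2567880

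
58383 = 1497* 39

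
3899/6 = 649 + 5/6 = 649.83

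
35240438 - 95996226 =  - 60755788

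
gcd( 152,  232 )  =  8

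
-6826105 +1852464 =  -  4973641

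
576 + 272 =848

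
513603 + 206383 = 719986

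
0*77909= 0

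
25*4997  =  124925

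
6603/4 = 6603/4= 1650.75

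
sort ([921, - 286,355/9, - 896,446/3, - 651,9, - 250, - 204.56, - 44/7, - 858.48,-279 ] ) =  [ - 896, - 858.48, - 651,-286,-279, - 250 , - 204.56, - 44/7,9,355/9,446/3,921]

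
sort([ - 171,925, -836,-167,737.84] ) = [ - 836,  -  171, - 167, 737.84,925]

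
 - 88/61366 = - 1 + 30639/30683 = - 0.00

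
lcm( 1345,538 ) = 2690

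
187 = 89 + 98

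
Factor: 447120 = 2^4 * 3^5*5^1* 23^1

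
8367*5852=48963684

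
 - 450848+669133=218285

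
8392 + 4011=12403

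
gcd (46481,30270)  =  1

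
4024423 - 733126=3291297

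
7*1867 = 13069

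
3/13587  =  1/4529=0.00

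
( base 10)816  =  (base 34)o0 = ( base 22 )1F2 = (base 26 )15A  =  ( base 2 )1100110000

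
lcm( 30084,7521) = 30084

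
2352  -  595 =1757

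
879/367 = 879/367 = 2.40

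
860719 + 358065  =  1218784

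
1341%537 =267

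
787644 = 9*87516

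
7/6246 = 7/6246 = 0.00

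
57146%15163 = 11657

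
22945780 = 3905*5876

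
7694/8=3847/4= 961.75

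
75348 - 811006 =-735658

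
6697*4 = 26788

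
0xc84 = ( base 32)344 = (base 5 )100304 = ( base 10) 3204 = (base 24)5DC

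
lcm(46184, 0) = 0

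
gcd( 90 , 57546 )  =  18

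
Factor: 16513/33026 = 2^( - 1 )  =  1/2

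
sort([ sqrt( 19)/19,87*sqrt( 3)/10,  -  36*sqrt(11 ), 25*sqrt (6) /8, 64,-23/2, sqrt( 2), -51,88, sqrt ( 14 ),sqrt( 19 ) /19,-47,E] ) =[ -36 * sqrt( 11), - 51, - 47, - 23/2,sqrt( 19) /19, sqrt(19 )/19,  sqrt( 2 ), E,sqrt( 14) , 25*sqrt( 6)/8,  87 * sqrt( 3) /10 , 64,88 ]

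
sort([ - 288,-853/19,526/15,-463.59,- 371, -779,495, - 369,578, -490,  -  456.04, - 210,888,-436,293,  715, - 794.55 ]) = [ - 794.55,-779, -490,  -  463.59, - 456.04,-436,-371,-369, - 288,  -  210, - 853/19,526/15,293,495,  578,715, 888]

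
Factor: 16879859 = 61^1*167^1*1657^1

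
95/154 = 95/154  =  0.62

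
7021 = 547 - -6474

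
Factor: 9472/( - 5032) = - 2^5*17^ (-1 ) = -32/17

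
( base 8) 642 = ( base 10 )418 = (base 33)CM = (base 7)1135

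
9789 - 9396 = 393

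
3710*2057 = 7631470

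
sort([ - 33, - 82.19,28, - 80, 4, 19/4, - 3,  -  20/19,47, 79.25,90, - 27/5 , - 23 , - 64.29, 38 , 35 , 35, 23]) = [ - 82.19, - 80, - 64.29, -33, - 23,-27/5, - 3 , - 20/19, 4, 19/4 , 23,28, 35, 35, 38, 47, 79.25, 90]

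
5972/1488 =1493/372 = 4.01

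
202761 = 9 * 22529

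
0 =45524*0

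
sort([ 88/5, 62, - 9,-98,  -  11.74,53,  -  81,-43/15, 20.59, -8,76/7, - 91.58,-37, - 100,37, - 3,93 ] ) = [ - 100, - 98,  -  91.58,  -  81, - 37, - 11.74,-9, - 8,  -  3,-43/15, 76/7,  88/5  ,  20.59 , 37,53 , 62,93 ] 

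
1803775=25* 72151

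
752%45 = 32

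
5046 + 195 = 5241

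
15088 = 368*41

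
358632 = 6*59772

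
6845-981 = 5864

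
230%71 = 17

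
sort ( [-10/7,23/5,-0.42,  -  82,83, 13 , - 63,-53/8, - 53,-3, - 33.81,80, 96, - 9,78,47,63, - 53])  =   [-82,-63, - 53,-53, - 33.81,  -  9 , -53/8, - 3,-10/7, - 0.42 , 23/5,  13,47, 63,  78,80,83, 96 ]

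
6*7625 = 45750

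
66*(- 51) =  -  3366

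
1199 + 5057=6256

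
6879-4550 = 2329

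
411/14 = 29 + 5/14=29.36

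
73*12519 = 913887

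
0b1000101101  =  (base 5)4212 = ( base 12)3a5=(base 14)2bb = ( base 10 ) 557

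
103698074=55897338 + 47800736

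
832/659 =1+173/659  =  1.26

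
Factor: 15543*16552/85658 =128633868/42829=2^2* 3^2*11^1*157^1 * 2069^1 *42829^( - 1) 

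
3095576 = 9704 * 319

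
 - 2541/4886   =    -  1 + 335/698 = -  0.52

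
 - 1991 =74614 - 76605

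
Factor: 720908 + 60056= 2^2*195241^1 = 780964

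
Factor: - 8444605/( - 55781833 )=5^1*13^1*129917^1*55781833^( - 1)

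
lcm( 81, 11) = 891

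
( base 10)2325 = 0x915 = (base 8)4425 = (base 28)2R1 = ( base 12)1419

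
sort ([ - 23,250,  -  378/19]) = [ - 23,-378/19,  250]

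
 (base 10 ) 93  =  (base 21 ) 49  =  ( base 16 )5D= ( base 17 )58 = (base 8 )135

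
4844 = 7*692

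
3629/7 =518 + 3/7=   518.43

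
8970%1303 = 1152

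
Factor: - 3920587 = - 11^1*107^1 *3331^1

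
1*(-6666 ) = - 6666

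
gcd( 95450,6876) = 2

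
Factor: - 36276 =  - 2^2*3^1*3023^1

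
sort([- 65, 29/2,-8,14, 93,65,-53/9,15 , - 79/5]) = [-65, - 79/5,- 8 ,  -  53/9, 14,29/2 , 15,65, 93 ] 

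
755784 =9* 83976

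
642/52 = 321/26 = 12.35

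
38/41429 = 38/41429  =  0.00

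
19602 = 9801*2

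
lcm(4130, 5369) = 53690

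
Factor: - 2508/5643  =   - 2^2*3^( - 2) =- 4/9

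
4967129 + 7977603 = 12944732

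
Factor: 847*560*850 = 403172000 =2^5*5^3 * 7^2*11^2*17^1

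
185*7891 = 1459835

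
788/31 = 788/31 =25.42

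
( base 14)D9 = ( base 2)10111111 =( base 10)191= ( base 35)5g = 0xbf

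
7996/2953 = 2+2090/2953 = 2.71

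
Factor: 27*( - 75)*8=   -  2^3*3^4*5^2 = - 16200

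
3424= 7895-4471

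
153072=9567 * 16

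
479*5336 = 2555944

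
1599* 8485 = 13567515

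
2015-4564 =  - 2549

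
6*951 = 5706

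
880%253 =121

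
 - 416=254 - 670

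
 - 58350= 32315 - 90665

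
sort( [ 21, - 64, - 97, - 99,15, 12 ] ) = [ -99, - 97, - 64, 12,  15,21 ] 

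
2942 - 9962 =-7020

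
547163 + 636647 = 1183810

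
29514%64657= 29514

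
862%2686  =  862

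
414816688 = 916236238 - 501419550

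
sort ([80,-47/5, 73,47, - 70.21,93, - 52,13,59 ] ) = [-70.21, - 52,  -  47/5, 13,47, 59,73,80,93 ]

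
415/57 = 7 + 16/57 =7.28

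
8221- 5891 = 2330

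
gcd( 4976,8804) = 4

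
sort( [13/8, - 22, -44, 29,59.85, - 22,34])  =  [ - 44 , - 22, - 22 , 13/8,29,34,  59.85]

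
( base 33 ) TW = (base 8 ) 1735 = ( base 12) 6a5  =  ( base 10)989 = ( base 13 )5B1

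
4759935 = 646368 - -4113567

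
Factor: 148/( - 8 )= - 37/2 = - 2^ (-1)*37^1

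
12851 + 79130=91981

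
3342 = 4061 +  - 719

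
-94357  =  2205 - 96562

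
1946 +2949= 4895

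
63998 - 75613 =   -  11615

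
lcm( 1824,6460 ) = 155040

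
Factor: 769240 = 2^3*5^1*19231^1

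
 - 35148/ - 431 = 35148/431=81.55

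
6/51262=3/25631 = 0.00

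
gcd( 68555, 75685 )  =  5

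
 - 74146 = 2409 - 76555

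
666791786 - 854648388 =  - 187856602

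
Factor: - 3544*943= - 2^3 * 23^1*41^1 * 443^1 = - 3341992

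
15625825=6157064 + 9468761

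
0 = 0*2558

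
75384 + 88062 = 163446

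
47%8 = 7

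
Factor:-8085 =- 3^1 * 5^1*7^2 * 11^1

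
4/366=2/183 = 0.01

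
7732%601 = 520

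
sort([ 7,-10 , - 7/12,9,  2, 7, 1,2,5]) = [ -10, - 7/12, 1, 2,2,5, 7,7, 9] 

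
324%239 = 85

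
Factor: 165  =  3^1*5^1*11^1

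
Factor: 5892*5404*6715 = 213808071120=2^4* 3^1*5^1*7^1*17^1*79^1*193^1* 491^1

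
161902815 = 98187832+63714983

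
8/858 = 4/429 = 0.01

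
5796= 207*28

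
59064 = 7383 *8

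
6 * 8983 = 53898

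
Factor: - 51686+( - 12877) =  - 64563 = - 3^1*21521^1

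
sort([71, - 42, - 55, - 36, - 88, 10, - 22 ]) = [ - 88,  -  55, - 42, - 36, - 22,10, 71 ] 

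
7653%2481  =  210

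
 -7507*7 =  - 52549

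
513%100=13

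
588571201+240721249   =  829292450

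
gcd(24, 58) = 2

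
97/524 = 97/524 = 0.19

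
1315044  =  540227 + 774817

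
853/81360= 853/81360 = 0.01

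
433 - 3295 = - 2862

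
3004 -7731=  - 4727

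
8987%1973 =1095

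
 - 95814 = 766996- 862810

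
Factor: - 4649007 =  - 3^1*11^1*17^1*8287^1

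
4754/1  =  4754 = 4754.00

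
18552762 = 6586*2817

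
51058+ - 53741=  - 2683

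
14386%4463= 997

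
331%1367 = 331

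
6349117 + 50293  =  6399410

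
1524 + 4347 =5871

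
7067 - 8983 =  - 1916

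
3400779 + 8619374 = 12020153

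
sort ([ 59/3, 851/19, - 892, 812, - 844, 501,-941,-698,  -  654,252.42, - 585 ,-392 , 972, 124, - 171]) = [ - 941, - 892, - 844, - 698, - 654,-585, - 392,- 171, 59/3, 851/19, 124, 252.42,501, 812,972]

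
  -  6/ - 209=6/209 = 0.03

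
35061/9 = 3895 + 2/3 = 3895.67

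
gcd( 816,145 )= 1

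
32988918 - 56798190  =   - 23809272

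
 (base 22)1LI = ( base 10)964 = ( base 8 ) 1704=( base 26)1B2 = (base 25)1DE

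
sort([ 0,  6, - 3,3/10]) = [ - 3 , 0 , 3/10,6 ] 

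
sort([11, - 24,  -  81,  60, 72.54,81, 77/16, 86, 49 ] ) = [ - 81, - 24, 77/16, 11,49, 60, 72.54,81, 86 ] 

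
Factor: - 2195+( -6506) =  - 8701  =  -7^1*11^1*113^1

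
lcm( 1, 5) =5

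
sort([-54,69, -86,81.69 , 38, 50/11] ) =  [ - 86, -54, 50/11,38 , 69,  81.69]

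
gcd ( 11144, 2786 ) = 2786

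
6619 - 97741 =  - 91122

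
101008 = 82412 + 18596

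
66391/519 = 66391/519 = 127.92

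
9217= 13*709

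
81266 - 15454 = 65812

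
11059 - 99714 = -88655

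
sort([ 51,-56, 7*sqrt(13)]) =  [  -  56, 7 * sqrt( 13 ), 51]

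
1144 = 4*286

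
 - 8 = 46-54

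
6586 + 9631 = 16217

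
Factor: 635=5^1*127^1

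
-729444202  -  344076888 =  - 1073521090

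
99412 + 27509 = 126921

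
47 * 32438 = 1524586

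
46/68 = 23/34 = 0.68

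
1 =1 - 0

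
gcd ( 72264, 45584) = 8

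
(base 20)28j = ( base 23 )1JD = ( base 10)979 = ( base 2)1111010011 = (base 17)36a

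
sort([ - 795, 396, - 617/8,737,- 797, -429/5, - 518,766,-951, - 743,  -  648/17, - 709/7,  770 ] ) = [ - 951, -797,  -  795, - 743, - 518, - 709/7, - 429/5, - 617/8, -648/17,  396  ,  737,766, 770 ]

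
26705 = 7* 3815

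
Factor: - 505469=  -  505469^1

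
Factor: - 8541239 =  - 7^2*174311^1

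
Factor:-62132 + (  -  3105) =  - 89^1*733^1 = - 65237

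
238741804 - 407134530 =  - 168392726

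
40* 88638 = 3545520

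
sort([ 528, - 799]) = [-799,528]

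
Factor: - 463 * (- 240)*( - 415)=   -  2^4*3^1*5^2*83^1*463^1 = -46114800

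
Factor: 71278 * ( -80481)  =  -5736524718 =- 2^1*3^1*139^1*157^1*193^1 * 227^1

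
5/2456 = 5/2456 = 0.00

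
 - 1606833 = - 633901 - 972932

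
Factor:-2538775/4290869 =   -  5^2*11^ ( - 1 )*29^(-1)*173^1*587^1*13451^( -1)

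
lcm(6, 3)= 6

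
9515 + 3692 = 13207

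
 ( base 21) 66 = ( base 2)10000100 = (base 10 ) 132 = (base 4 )2010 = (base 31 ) 48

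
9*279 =2511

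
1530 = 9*170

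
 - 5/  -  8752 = 5/8752 = 0.00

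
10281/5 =10281/5  =  2056.20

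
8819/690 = 12 + 539/690=12.78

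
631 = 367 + 264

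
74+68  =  142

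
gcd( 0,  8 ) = 8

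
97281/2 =97281/2 = 48640.50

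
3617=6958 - 3341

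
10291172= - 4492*( - 2291)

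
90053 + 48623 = 138676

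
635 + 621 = 1256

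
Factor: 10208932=2^2*2552233^1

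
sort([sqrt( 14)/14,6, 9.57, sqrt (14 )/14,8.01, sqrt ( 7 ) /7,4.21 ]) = [ sqrt ( 14)/14, sqrt( 14 )/14, sqrt( 7)/7,  4.21, 6 , 8.01,9.57]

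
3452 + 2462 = 5914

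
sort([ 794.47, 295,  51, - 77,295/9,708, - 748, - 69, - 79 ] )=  [ - 748  , - 79, - 77,- 69,295/9,  51, 295,708, 794.47] 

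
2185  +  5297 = 7482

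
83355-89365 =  - 6010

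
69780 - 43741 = 26039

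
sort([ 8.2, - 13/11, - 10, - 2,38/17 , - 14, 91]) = [ - 14, - 10, - 2,-13/11, 38/17 , 8.2,91]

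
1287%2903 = 1287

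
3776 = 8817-5041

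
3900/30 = 130 = 130.00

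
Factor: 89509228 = 2^2*19^2 * 61987^1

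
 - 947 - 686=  - 1633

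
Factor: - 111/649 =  - 3^1 * 11^(-1 )*37^1*59^( - 1) 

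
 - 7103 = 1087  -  8190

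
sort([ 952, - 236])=[-236,952 ]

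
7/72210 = 7/72210 = 0.00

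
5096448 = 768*6636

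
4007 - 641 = 3366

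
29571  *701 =20729271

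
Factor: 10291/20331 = 41/81= 3^(-4)*41^1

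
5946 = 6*991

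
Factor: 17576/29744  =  13/22  =  2^( - 1) * 11^( -1)  *  13^1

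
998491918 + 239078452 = 1237570370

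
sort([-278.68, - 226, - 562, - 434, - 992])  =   [ - 992 , - 562, - 434 , - 278.68,-226] 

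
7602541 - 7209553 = 392988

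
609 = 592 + 17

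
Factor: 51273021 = 3^1*17091007^1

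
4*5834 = 23336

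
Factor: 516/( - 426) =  - 86/71   =  - 2^1*43^1*71^ ( -1)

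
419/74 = 419/74 = 5.66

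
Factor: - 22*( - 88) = 2^4*11^2  =  1936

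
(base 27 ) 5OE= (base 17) ef6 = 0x10D3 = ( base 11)3266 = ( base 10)4307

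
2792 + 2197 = 4989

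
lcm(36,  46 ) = 828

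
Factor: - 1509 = -3^1 *503^1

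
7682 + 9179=16861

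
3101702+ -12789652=-9687950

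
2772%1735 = 1037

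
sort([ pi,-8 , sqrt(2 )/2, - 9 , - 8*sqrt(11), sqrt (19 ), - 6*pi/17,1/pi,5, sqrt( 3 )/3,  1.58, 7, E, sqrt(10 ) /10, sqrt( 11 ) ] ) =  [ - 8*sqrt(11), - 9, - 8, - 6 * pi/17,sqrt (10 )/10 , 1/pi, sqrt ( 3)/3,sqrt( 2 )/2,  1.58 , E,pi, sqrt(11 ), sqrt( 19), 5, 7]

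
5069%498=89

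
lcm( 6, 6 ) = 6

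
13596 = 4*3399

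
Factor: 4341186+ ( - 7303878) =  - 2962692 = -2^2 * 3^2*17^1*47^1*103^1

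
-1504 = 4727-6231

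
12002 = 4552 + 7450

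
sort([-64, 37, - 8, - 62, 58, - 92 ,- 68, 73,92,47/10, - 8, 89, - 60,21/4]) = [ - 92, - 68, - 64, - 62, - 60 , - 8,-8,47/10, 21/4, 37,58, 73,89,92 ] 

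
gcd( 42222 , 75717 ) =3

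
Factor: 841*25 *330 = 6938250 = 2^1*3^1*5^3*11^1*29^2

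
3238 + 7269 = 10507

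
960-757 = 203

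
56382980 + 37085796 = 93468776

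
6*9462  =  56772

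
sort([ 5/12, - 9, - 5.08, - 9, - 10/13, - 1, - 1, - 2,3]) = [ - 9,  -  9,  -  5.08, - 2, - 1, - 1, - 10/13, 5/12,3 ]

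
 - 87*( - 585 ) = 50895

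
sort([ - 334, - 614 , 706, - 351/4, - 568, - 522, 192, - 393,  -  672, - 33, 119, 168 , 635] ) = [ -672, - 614,-568, - 522,- 393, - 334, - 351/4, -33 , 119,168,192, 635,706]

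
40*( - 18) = -720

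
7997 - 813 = 7184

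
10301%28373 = 10301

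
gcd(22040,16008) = 232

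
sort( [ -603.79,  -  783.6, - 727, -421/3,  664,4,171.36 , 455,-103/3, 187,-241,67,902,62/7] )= [ - 783.6, - 727, - 603.79,-241, - 421/3, - 103/3, 4,62/7, 67, 171.36,187 , 455,664,902] 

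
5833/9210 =19/30 =0.63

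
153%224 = 153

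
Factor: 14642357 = 181^1*80897^1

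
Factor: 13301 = 47^1*283^1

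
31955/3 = 31955/3 = 10651.67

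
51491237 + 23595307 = 75086544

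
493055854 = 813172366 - 320116512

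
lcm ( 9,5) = 45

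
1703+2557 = 4260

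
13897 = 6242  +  7655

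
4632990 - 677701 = 3955289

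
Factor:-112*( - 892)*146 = 14585984 = 2^7*7^1 * 73^1*223^1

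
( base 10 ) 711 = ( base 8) 1307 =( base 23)17l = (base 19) 1I8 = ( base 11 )597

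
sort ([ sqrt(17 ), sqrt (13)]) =[ sqrt (13 ),  sqrt (17 )] 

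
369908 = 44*8407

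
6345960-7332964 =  - 987004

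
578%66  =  50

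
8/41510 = 4/20755 = 0.00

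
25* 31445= 786125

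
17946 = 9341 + 8605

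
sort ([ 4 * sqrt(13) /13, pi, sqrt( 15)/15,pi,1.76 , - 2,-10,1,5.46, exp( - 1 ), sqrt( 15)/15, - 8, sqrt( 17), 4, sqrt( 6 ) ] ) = [ - 10, - 8, - 2, sqrt(15)/15, sqrt( 15 ) /15, exp( - 1), 1, 4 * sqrt(13)/13,1.76,sqrt(6 ), pi,pi,  4, sqrt( 17), 5.46]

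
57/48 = 19/16 = 1.19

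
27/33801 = 9/11267= 0.00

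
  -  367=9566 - 9933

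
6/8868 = 1/1478 = 0.00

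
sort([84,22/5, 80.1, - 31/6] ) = [ - 31/6 , 22/5,80.1,  84]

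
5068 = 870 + 4198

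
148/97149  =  148/97149 =0.00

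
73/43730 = 73/43730 = 0.00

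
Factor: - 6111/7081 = - 3^2*7^1*73^(-1 ) = -63/73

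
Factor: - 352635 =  - 3^1* 5^1*23509^1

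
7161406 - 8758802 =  - 1597396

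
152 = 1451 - 1299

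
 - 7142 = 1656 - 8798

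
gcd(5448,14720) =8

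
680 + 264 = 944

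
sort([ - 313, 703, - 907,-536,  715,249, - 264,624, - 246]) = [ - 907, - 536, - 313, - 264, - 246, 249, 624,703, 715]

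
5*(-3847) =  -19235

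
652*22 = 14344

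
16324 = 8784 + 7540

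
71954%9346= 6532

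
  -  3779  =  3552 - 7331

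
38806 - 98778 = - 59972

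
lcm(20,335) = 1340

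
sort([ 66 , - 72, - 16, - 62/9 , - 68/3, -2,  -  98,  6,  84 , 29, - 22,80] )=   [-98, - 72, -68/3, -22,  -  16, -62/9, - 2, 6, 29,66,80, 84]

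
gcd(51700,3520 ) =220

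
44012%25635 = 18377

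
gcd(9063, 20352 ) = 159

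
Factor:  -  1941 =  - 3^1*647^1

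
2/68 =1/34=   0.03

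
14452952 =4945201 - -9507751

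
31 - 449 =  - 418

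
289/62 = 289/62 = 4.66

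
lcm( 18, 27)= 54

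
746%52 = 18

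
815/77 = 10 + 45/77 = 10.58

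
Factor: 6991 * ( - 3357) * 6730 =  - 2^1 * 3^2*5^1*373^1* 673^1*6991^1=- 157944936510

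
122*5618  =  685396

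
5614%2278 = 1058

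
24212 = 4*6053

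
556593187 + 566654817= 1123248004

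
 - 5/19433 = -5/19433 =-0.00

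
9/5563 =9/5563 = 0.00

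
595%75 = 70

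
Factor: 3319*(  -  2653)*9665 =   -  5^1*7^1*379^1*1933^1* 3319^1 = - 85103292155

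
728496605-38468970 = 690027635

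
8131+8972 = 17103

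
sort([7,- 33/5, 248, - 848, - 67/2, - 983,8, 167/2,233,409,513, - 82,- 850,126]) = [  -  983, - 850, - 848, - 82,  -  67/2, - 33/5,7,8,167/2, 126,233 , 248,409,513 ]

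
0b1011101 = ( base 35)2N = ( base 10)93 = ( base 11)85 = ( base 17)58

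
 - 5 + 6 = 1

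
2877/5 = 2877/5 = 575.40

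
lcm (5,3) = 15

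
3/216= 1/72 = 0.01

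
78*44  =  3432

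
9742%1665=1417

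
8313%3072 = 2169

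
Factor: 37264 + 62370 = 2^1*31^1*1607^1 =99634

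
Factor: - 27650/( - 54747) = 50/99 =2^1*3^(  -  2 )  *  5^2 *11^( - 1 )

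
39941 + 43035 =82976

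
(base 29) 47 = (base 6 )323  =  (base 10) 123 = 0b1111011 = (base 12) a3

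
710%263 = 184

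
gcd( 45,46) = 1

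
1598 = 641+957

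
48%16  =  0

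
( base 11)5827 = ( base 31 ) 7TQ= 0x1de4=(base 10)7652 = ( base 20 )J2C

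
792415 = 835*949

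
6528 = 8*816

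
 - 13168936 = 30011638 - 43180574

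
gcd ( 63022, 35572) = 2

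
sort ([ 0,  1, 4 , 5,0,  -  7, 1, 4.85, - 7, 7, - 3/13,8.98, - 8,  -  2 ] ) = [-8  ,  -  7, - 7, - 2, - 3/13,  0, 0, 1, 1, 4,4.85,  5, 7,8.98 ] 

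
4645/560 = 8 + 33/112 = 8.29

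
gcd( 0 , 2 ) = 2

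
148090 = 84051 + 64039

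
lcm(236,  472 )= 472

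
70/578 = 35/289 = 0.12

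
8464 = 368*23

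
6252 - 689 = 5563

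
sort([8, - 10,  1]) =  [-10,1, 8]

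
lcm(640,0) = 0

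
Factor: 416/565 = 2^5*5^( - 1)*13^1*113^( - 1 )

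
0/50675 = 0 = 0.00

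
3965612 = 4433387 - 467775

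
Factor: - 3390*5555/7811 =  - 2^1*3^1*5^2*11^1*73^( - 1)*101^1*107^( - 1 )*113^1 = - 18831450/7811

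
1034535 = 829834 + 204701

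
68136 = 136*501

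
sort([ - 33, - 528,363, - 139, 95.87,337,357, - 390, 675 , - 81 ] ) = [ - 528, - 390, -139, - 81,  -  33, 95.87, 337 , 357,  363,  675]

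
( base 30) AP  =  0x145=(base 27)c1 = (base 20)g5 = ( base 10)325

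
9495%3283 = 2929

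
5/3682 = 5/3682 = 0.00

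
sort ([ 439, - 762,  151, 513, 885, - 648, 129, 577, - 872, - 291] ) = [ - 872, - 762, - 648,- 291 , 129, 151, 439,  513,577, 885]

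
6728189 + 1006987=7735176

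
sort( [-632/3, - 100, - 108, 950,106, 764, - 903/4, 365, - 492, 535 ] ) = [ - 492, - 903/4 , - 632/3, - 108, - 100,106, 365,535, 764, 950]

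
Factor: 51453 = 3^2*5717^1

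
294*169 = 49686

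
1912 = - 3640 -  - 5552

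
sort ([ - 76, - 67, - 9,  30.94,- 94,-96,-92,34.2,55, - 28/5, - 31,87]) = [ - 96, - 94, - 92, - 76, - 67, -31, - 9, - 28/5, 30.94, 34.2,55,87]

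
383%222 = 161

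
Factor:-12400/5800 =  -2^1*29^( - 1) * 31^1= -62/29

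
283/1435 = 283/1435= 0.20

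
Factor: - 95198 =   -  2^1*47599^1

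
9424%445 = 79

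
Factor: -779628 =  - 2^2*3^1* 64969^1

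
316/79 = 4 = 4.00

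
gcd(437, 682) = 1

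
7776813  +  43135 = 7819948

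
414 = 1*414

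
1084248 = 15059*72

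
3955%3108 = 847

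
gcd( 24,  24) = 24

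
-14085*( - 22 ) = 309870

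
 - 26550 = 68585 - 95135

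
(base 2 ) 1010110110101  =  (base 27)7GM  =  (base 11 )41a2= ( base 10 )5557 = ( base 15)19a7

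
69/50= 69/50 = 1.38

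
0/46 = 0 = 0.00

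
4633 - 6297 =- 1664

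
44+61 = 105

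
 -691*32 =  - 22112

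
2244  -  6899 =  - 4655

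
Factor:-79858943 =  - 61^1*1309163^1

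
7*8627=60389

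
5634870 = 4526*1245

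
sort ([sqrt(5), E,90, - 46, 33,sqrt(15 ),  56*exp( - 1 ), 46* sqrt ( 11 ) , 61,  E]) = [ - 46, sqrt( 5),E,E, sqrt(15), 56*exp( - 1),33,  61, 90 , 46*sqrt( 11)]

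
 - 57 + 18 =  - 39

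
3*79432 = 238296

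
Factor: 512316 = 2^2  *3^2*7^1 * 19^1*107^1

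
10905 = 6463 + 4442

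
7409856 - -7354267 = 14764123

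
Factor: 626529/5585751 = 208843/1861917 = 3^( - 1)*208843^1 * 620639^( - 1 )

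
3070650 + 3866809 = 6937459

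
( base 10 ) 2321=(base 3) 10011222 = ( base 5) 33241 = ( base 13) 1097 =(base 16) 911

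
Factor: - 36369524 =-2^2*9092381^1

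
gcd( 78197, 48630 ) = 1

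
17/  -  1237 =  - 1  +  1220/1237 = - 0.01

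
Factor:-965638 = -2^1 * 482819^1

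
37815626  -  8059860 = 29755766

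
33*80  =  2640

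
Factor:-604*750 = -2^3*3^1*5^3*151^1 = - 453000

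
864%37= 13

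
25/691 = 25/691 = 0.04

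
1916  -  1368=548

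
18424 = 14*1316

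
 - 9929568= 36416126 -46345694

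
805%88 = 13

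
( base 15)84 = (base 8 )174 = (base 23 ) 59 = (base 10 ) 124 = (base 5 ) 444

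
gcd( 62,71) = 1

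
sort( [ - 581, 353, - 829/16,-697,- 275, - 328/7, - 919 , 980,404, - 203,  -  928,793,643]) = [ - 928 , - 919, -697, - 581,-275, - 203, - 829/16, -328/7,353, 404,643,793,980 ] 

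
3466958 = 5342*649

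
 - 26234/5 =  - 26234/5= - 5246.80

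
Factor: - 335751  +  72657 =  - 2^1 * 3^1*13^1*3373^1 = - 263094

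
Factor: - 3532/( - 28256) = 2^( - 3 ) = 1/8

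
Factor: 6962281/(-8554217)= -7^ (-1)*29^( - 1)*42139^(  -  1)*6962281^1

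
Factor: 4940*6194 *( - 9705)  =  -2^3* 3^1 * 5^2*13^1*19^2 * 163^1*647^1 = - 296957083800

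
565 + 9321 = 9886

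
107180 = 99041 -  - 8139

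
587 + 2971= 3558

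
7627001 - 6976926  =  650075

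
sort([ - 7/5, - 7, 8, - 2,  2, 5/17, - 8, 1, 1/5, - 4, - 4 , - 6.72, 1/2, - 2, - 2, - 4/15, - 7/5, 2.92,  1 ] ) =[ - 8,-7, - 6.72, - 4, - 4, - 2,-2, - 2, - 7/5,- 7/5,-4/15,1/5,5/17, 1/2, 1,1,  2, 2.92, 8] 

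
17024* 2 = 34048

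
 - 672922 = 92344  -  765266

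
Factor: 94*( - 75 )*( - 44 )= 310200 = 2^3*3^1*5^2*11^1*47^1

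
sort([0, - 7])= [ - 7,0]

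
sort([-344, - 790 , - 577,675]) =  [ - 790, - 577, - 344,675 ]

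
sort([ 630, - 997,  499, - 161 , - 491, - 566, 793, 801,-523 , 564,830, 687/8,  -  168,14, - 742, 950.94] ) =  [  -  997,-742 ,-566,-523, - 491, - 168, - 161,14,687/8, 499,564 , 630,  793, 801,  830, 950.94 ]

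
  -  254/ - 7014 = 127/3507 = 0.04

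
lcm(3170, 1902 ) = 9510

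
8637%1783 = 1505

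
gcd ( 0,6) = 6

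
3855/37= 104 + 7/37= 104.19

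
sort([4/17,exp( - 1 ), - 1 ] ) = [ - 1,4/17,exp(-1 )]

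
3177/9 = 353= 353.00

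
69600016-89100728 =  - 19500712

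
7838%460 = 18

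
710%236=2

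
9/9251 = 9/9251 = 0.00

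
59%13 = 7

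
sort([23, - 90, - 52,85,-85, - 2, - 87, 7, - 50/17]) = [ - 90,-87, - 85, - 52, - 50/17,-2,  7,23, 85]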